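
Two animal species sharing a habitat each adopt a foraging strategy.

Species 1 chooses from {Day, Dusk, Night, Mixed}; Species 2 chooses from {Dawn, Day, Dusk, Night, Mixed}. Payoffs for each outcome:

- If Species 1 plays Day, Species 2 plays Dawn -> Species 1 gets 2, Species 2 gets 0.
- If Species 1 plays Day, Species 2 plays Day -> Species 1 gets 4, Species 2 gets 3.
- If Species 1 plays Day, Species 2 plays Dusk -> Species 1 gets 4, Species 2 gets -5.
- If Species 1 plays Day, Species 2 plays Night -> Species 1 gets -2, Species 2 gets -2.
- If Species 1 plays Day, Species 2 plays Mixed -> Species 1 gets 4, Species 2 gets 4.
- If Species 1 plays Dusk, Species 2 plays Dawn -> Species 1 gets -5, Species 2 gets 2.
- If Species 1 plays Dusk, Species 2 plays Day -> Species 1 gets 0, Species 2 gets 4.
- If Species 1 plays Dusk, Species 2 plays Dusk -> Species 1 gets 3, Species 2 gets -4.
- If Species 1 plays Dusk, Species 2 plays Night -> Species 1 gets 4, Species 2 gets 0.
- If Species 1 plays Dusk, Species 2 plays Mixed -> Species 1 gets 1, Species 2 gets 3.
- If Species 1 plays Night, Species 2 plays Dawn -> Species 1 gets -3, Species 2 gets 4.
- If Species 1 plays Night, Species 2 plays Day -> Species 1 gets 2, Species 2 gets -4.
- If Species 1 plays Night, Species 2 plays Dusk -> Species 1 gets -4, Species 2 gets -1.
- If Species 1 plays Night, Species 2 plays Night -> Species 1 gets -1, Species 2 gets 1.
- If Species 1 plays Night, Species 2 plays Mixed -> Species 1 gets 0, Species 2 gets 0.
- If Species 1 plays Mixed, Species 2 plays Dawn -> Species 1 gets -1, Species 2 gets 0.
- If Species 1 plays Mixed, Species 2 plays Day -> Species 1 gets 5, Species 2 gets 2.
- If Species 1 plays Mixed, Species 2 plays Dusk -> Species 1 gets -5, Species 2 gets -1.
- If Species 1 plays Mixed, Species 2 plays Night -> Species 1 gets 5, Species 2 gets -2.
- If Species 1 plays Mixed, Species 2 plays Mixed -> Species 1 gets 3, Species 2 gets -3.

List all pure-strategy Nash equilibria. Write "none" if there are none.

Pure-strategy Nash equilibria: (Day, Mixed), (Mixed, Day)

(Day, Dawn): Species 2 can switch to Day (0 → 3). Not NE.
(Day, Day): Species 1 can switch to Mixed (4 → 5). Not NE.
(Day, Dusk): Species 2 can switch to Dawn (-5 → 0). Not NE.
(Day, Night): Species 1 can switch to Dusk (-2 → 4). Not NE.
(Day, Mixed): Species 1 gets 4, best alternative 3; Species 2 gets 4, best alternative 3. No profitable deviation — NE.
(Dusk, Dawn): Species 1 can switch to Day (-5 → 2). Not NE.
(Dusk, Day): Species 1 can switch to Day (0 → 4). Not NE.
(Dusk, Dusk): Species 1 can switch to Day (3 → 4). Not NE.
(Dusk, Night): Species 1 can switch to Mixed (4 → 5). Not NE.
(Dusk, Mixed): Species 1 can switch to Day (1 → 4). Not NE.
(Night, Dawn): Species 1 can switch to Day (-3 → 2). Not NE.
(Night, Day): Species 1 can switch to Day (2 → 4). Not NE.
(Night, Dusk): Species 1 can switch to Day (-4 → 4). Not NE.
(Mixed, Day): Species 1 gets 5, best alternative 4; Species 2 gets 2, best alternative 0. No profitable deviation — NE.
(The remaining 6 profiles each have a profitable deviation by the same check.)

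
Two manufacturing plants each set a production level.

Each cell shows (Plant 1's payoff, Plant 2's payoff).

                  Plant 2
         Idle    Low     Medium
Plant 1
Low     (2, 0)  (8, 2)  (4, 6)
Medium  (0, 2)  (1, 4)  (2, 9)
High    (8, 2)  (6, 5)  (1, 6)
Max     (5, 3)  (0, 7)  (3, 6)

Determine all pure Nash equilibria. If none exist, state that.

(Low, Idle): Plant 1 can switch to High (2 → 8). Not NE.
(Low, Low): Plant 2 can switch to Medium (2 → 6). Not NE.
(Low, Medium): Plant 1 gets 4, best alternative 3; Plant 2 gets 6, best alternative 2. No profitable deviation — NE.
(Medium, Idle): Plant 1 can switch to Low (0 → 2). Not NE.
(Medium, Low): Plant 1 can switch to Low (1 → 8). Not NE.
(Medium, Medium): Plant 1 can switch to Low (2 → 4). Not NE.
(High, Idle): Plant 2 can switch to Low (2 → 5). Not NE.
(High, Low): Plant 1 can switch to Low (6 → 8). Not NE.
(High, Medium): Plant 1 can switch to Low (1 → 4). Not NE.
(Max, Idle): Plant 1 can switch to High (5 → 8). Not NE.
(Max, Low): Plant 1 can switch to Low (0 → 8). Not NE.
(The remaining 1 profile has a profitable deviation by the same check.)

The unique pure-strategy Nash equilibrium is (Low, Medium).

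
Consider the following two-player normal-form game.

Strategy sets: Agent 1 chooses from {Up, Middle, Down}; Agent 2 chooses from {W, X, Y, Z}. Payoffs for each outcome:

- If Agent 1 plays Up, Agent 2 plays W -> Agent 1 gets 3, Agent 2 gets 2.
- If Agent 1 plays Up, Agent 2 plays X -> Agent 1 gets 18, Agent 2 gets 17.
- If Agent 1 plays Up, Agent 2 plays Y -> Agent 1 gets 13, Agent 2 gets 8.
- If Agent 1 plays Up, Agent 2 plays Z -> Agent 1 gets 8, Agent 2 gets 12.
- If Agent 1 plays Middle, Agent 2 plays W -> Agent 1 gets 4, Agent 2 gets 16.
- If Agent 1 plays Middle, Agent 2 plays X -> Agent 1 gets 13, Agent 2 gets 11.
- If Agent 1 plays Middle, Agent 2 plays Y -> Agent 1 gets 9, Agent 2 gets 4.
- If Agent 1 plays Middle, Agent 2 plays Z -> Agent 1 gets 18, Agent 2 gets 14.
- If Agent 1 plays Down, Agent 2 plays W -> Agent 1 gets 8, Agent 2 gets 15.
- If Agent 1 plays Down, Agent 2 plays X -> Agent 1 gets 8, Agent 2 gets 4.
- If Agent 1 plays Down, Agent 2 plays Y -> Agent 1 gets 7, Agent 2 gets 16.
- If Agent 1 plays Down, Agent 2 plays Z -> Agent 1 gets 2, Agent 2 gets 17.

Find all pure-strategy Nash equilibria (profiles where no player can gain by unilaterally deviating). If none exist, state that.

For each strategy profile, look for a profitable unilateral deviation.
(Up, W): Agent 1 can switch to Middle (3 → 4). Not NE.
(Up, X): Agent 1 gets 18, best alternative 13; Agent 2 gets 17, best alternative 12. No profitable deviation — NE.
(Up, Y): Agent 2 can switch to X (8 → 17). Not NE.
(Up, Z): Agent 1 can switch to Middle (8 → 18). Not NE.
(Middle, W): Agent 1 can switch to Down (4 → 8). Not NE.
(Middle, X): Agent 1 can switch to Up (13 → 18). Not NE.
(Middle, Y): Agent 1 can switch to Up (9 → 13). Not NE.
(The remaining 5 profiles each have a profitable deviation by the same check.)

(Up, X)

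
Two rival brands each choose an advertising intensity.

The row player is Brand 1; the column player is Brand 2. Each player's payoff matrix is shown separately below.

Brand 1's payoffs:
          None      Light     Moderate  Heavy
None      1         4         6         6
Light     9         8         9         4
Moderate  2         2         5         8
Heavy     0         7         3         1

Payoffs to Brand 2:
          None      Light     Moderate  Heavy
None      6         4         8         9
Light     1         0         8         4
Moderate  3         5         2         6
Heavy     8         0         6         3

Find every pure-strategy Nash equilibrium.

Brand 1 against None: payoffs 1, 9, 2, 0 → best response Light.
Brand 1 against Light: payoffs 4, 8, 2, 7 → best response Light.
Brand 1 against Moderate: payoffs 6, 9, 5, 3 → best response Light.
Brand 1 against Heavy: payoffs 6, 4, 8, 1 → best response Moderate.
Brand 2 against None: payoffs 6, 4, 8, 9 → best response Heavy.
Brand 2 against Light: payoffs 1, 0, 8, 4 → best response Moderate.
Brand 2 against Moderate: payoffs 3, 5, 2, 6 → best response Heavy.
Brand 2 against Heavy: payoffs 8, 0, 6, 3 → best response None.
Mutual best responses: (Light, Moderate); (Moderate, Heavy).

The pure Nash equilibria are (Light, Moderate); (Moderate, Heavy).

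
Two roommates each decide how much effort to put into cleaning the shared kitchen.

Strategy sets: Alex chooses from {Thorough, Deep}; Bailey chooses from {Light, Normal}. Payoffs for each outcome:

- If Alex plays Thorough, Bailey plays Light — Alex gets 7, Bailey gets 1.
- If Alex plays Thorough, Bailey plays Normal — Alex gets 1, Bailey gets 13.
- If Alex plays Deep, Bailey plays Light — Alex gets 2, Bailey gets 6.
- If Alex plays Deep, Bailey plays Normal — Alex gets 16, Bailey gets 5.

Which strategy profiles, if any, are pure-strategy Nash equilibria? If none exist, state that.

There is no pure-strategy Nash equilibrium.

Mark each player's best response to every combination of opponents' strategies; a profile where every player is best-responding is a pure Nash equilibrium.
Alex against Light: payoffs 7, 2 → best response Thorough.
Alex against Normal: payoffs 1, 16 → best response Deep.
Bailey against Thorough: payoffs 1, 13 → best response Normal.
Bailey against Deep: payoffs 6, 5 → best response Light.
No profile is a mutual best response for all players.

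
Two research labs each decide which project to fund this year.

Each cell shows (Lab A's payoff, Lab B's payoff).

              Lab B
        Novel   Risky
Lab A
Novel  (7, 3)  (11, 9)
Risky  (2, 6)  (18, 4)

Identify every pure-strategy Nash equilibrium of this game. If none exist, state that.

none

For each strategy profile, look for a profitable unilateral deviation.
(Novel, Novel): Lab B can switch to Risky (3 → 9). Not NE.
(Novel, Risky): Lab A can switch to Risky (11 → 18). Not NE.
(Risky, Novel): Lab A can switch to Novel (2 → 7). Not NE.
(Risky, Risky): Lab B can switch to Novel (4 → 6). Not NE.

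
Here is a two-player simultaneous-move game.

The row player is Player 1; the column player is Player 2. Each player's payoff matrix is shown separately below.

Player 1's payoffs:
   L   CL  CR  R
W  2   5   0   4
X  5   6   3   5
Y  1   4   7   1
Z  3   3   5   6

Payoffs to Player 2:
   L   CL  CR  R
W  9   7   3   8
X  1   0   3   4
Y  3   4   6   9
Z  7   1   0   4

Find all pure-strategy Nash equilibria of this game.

Mark each player's best response to every combination of opponents' strategies; a profile where every player is best-responding is a pure Nash equilibrium.
Player 1 against L: payoffs 2, 5, 1, 3 → best response X.
Player 1 against CL: payoffs 5, 6, 4, 3 → best response X.
Player 1 against CR: payoffs 0, 3, 7, 5 → best response Y.
Player 1 against R: payoffs 4, 5, 1, 6 → best response Z.
Player 2 against W: payoffs 9, 7, 3, 8 → best response L.
Player 2 against X: payoffs 1, 0, 3, 4 → best response R.
Player 2 against Y: payoffs 3, 4, 6, 9 → best response R.
Player 2 against Z: payoffs 7, 1, 0, 4 → best response L.
No profile is a mutual best response for all players.

There is no pure-strategy Nash equilibrium.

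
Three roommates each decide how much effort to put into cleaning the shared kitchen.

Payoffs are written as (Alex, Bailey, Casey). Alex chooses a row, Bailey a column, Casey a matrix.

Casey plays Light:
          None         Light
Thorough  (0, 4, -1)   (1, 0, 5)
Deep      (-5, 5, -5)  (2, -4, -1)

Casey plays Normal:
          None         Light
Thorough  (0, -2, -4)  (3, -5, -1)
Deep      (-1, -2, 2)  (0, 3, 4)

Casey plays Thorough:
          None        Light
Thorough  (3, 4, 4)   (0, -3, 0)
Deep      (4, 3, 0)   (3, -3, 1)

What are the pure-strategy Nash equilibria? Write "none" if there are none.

This game has no pure Nash equilibrium.

Alex against (None, Light): payoffs 0, -5 → best response Thorough.
Alex against (None, Normal): payoffs 0, -1 → best response Thorough.
Alex against (None, Thorough): payoffs 3, 4 → best response Deep.
Alex against (Light, Light): payoffs 1, 2 → best response Deep.
Alex against (Light, Normal): payoffs 3, 0 → best response Thorough.
Alex against (Light, Thorough): payoffs 0, 3 → best response Deep.
Bailey against (Thorough, Light): payoffs 4, 0 → best response None.
Bailey against (Thorough, Normal): payoffs -2, -5 → best response None.
Bailey against (Thorough, Thorough): payoffs 4, -3 → best response None.
Bailey against (Deep, Light): payoffs 5, -4 → best response None.
Bailey against (Deep, Normal): payoffs -2, 3 → best response Light.
Bailey against (Deep, Thorough): payoffs 3, -3 → best response None.
Casey against (Thorough, None): payoffs -1, -4, 4 → best response Thorough.
Casey against (Thorough, Light): payoffs 5, -1, 0 → best response Light.
Casey against (Deep, None): payoffs -5, 2, 0 → best response Normal.
Casey against (Deep, Light): payoffs -1, 4, 1 → best response Normal.
No profile is a mutual best response for all players.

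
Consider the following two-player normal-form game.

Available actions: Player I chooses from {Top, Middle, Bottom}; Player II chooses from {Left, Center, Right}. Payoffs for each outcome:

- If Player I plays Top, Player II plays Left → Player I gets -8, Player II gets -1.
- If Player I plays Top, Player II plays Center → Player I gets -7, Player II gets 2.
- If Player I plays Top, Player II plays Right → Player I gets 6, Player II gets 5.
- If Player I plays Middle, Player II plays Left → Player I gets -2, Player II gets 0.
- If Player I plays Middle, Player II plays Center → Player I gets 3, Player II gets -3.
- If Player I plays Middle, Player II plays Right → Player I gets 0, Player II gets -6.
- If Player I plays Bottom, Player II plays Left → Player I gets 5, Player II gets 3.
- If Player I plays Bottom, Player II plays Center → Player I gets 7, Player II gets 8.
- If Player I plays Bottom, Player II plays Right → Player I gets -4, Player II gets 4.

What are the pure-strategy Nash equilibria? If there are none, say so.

Player I against Left: payoffs -8, -2, 5 → best response Bottom.
Player I against Center: payoffs -7, 3, 7 → best response Bottom.
Player I against Right: payoffs 6, 0, -4 → best response Top.
Player II against Top: payoffs -1, 2, 5 → best response Right.
Player II against Middle: payoffs 0, -3, -6 → best response Left.
Player II against Bottom: payoffs 3, 8, 4 → best response Center.
Mutual best responses: (Top, Right); (Bottom, Center).

(Top, Right); (Bottom, Center)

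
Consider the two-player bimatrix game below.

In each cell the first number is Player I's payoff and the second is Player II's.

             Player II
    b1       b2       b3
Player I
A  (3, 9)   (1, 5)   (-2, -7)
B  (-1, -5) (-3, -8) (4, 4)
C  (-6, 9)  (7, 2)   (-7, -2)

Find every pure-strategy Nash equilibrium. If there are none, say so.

(A, b1) and (B, b3)

Player I against b1: payoffs 3, -1, -6 → best response A.
Player I against b2: payoffs 1, -3, 7 → best response C.
Player I against b3: payoffs -2, 4, -7 → best response B.
Player II against A: payoffs 9, 5, -7 → best response b1.
Player II against B: payoffs -5, -8, 4 → best response b3.
Player II against C: payoffs 9, 2, -2 → best response b1.
Mutual best responses: (A, b1); (B, b3).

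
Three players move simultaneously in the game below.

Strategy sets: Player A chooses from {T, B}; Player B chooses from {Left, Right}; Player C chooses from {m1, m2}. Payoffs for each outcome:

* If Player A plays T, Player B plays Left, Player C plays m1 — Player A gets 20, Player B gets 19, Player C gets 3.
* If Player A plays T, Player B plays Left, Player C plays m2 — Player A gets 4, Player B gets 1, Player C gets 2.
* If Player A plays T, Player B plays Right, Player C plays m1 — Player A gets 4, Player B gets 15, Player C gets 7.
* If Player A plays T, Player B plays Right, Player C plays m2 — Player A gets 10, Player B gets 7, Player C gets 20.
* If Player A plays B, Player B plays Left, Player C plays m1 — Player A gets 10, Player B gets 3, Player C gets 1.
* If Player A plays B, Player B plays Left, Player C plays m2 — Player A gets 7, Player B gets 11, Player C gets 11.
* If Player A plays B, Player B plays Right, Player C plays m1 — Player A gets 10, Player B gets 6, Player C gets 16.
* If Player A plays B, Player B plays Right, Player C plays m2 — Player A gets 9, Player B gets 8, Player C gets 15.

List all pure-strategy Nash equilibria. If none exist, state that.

(T, Left, m1); (T, Right, m2); (B, Left, m2); (B, Right, m1)

(T, Left, m1): Player A gets 20, best alternative 10; Player B gets 19, best alternative 15; Player C gets 3, best alternative 2. No profitable deviation — NE.
(T, Left, m2): Player A can switch to B (4 → 7). Not NE.
(T, Right, m1): Player A can switch to B (4 → 10). Not NE.
(T, Right, m2): Player A gets 10, best alternative 9; Player B gets 7, best alternative 1; Player C gets 20, best alternative 7. No profitable deviation — NE.
(B, Left, m1): Player A can switch to T (10 → 20). Not NE.
(B, Left, m2): Player A gets 7, best alternative 4; Player B gets 11, best alternative 8; Player C gets 11, best alternative 1. No profitable deviation — NE.
(B, Right, m1): Player A gets 10, best alternative 4; Player B gets 6, best alternative 3; Player C gets 16, best alternative 15. No profitable deviation — NE.
(B, Right, m2): Player A can switch to T (9 → 10). Not NE.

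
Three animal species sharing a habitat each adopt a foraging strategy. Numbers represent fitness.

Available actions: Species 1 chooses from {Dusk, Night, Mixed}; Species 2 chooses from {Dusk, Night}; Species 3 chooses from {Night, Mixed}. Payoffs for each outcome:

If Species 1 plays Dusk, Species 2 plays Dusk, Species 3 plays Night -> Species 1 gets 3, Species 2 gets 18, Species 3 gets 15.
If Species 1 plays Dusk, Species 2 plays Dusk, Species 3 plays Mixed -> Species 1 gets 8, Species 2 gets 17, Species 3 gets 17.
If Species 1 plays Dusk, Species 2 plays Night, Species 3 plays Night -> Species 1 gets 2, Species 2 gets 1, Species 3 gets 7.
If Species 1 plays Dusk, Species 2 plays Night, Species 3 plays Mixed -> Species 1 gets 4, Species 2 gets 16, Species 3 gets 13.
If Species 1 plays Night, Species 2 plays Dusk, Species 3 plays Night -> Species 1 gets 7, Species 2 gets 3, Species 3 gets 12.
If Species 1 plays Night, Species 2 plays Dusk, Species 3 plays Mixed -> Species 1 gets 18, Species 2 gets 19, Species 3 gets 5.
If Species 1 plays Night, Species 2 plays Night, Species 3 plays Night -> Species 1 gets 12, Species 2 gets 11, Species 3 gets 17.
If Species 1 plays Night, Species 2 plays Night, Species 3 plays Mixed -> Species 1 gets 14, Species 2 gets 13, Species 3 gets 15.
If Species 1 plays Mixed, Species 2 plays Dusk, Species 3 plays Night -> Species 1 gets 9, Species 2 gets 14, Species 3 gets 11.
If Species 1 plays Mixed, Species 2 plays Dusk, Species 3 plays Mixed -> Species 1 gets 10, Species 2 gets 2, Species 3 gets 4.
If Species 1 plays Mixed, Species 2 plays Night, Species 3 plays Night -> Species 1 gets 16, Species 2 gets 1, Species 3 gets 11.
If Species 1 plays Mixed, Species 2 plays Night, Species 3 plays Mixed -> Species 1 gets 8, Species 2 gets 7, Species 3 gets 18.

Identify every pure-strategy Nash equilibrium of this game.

For each player, find the best response to each opponent profile; mutual best responses are the pure NE.
Species 1 against (Dusk, Night): payoffs 3, 7, 9 → best response Mixed.
Species 1 against (Dusk, Mixed): payoffs 8, 18, 10 → best response Night.
Species 1 against (Night, Night): payoffs 2, 12, 16 → best response Mixed.
Species 1 against (Night, Mixed): payoffs 4, 14, 8 → best response Night.
Species 2 against (Dusk, Night): payoffs 18, 1 → best response Dusk.
Species 2 against (Dusk, Mixed): payoffs 17, 16 → best response Dusk.
Species 2 against (Night, Night): payoffs 3, 11 → best response Night.
Species 2 against (Night, Mixed): payoffs 19, 13 → best response Dusk.
Species 2 against (Mixed, Night): payoffs 14, 1 → best response Dusk.
Species 2 against (Mixed, Mixed): payoffs 2, 7 → best response Night.
Species 3 against (Dusk, Dusk): payoffs 15, 17 → best response Mixed.
Species 3 against (Dusk, Night): payoffs 7, 13 → best response Mixed.
Species 3 against (Night, Dusk): payoffs 12, 5 → best response Night.
Species 3 against (Night, Night): payoffs 17, 15 → best response Night.
Species 3 against (Mixed, Dusk): payoffs 11, 4 → best response Night.
Species 3 against (Mixed, Night): payoffs 11, 18 → best response Mixed.
Mutual best responses: (Mixed, Dusk, Night).

(Mixed, Dusk, Night)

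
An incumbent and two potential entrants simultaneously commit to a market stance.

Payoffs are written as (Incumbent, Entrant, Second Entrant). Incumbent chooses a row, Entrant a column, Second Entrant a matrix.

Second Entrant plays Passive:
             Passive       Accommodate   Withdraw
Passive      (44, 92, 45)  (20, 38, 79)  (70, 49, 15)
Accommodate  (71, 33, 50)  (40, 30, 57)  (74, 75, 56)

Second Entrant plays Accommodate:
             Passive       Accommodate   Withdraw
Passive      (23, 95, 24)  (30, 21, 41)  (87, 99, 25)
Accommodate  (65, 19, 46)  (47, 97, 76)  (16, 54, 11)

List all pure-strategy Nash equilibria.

Incumbent against (Passive, Passive): payoffs 44, 71 → best response Accommodate.
Incumbent against (Passive, Accommodate): payoffs 23, 65 → best response Accommodate.
Incumbent against (Accommodate, Passive): payoffs 20, 40 → best response Accommodate.
Incumbent against (Accommodate, Accommodate): payoffs 30, 47 → best response Accommodate.
Incumbent against (Withdraw, Passive): payoffs 70, 74 → best response Accommodate.
Incumbent against (Withdraw, Accommodate): payoffs 87, 16 → best response Passive.
Entrant against (Passive, Passive): payoffs 92, 38, 49 → best response Passive.
Entrant against (Passive, Accommodate): payoffs 95, 21, 99 → best response Withdraw.
Entrant against (Accommodate, Passive): payoffs 33, 30, 75 → best response Withdraw.
Entrant against (Accommodate, Accommodate): payoffs 19, 97, 54 → best response Accommodate.
Second Entrant against (Passive, Passive): payoffs 45, 24 → best response Passive.
Second Entrant against (Passive, Accommodate): payoffs 79, 41 → best response Passive.
Second Entrant against (Passive, Withdraw): payoffs 15, 25 → best response Accommodate.
Second Entrant against (Accommodate, Passive): payoffs 50, 46 → best response Passive.
Second Entrant against (Accommodate, Accommodate): payoffs 57, 76 → best response Accommodate.
Second Entrant against (Accommodate, Withdraw): payoffs 56, 11 → best response Passive.
Mutual best responses: (Passive, Withdraw, Accommodate); (Accommodate, Accommodate, Accommodate); (Accommodate, Withdraw, Passive).

Pure-strategy Nash equilibria: (Passive, Withdraw, Accommodate), (Accommodate, Accommodate, Accommodate), (Accommodate, Withdraw, Passive)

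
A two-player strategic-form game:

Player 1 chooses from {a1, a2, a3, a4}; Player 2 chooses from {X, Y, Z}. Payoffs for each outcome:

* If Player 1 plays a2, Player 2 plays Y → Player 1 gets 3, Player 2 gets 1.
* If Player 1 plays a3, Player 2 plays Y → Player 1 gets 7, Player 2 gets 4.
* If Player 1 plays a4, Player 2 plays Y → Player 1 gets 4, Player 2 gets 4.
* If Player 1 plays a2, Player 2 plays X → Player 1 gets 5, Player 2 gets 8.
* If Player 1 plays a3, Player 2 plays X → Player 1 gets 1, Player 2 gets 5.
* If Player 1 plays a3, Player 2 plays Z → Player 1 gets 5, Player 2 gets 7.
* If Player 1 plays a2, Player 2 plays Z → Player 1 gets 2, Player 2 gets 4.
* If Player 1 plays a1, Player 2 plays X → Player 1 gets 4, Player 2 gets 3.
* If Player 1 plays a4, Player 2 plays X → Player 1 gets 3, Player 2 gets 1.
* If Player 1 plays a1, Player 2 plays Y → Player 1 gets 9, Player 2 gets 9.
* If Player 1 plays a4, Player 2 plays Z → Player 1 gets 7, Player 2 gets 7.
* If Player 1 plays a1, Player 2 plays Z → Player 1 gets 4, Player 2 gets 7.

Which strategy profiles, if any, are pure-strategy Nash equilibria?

(a1, Y), (a2, X), (a4, Z)

For each player, find the best response to each opponent profile; mutual best responses are the pure NE.
Player 1 against X: payoffs 4, 5, 1, 3 → best response a2.
Player 1 against Y: payoffs 9, 3, 7, 4 → best response a1.
Player 1 against Z: payoffs 4, 2, 5, 7 → best response a4.
Player 2 against a1: payoffs 3, 9, 7 → best response Y.
Player 2 against a2: payoffs 8, 1, 4 → best response X.
Player 2 against a3: payoffs 5, 4, 7 → best response Z.
Player 2 against a4: payoffs 1, 4, 7 → best response Z.
Mutual best responses: (a1, Y); (a2, X); (a4, Z).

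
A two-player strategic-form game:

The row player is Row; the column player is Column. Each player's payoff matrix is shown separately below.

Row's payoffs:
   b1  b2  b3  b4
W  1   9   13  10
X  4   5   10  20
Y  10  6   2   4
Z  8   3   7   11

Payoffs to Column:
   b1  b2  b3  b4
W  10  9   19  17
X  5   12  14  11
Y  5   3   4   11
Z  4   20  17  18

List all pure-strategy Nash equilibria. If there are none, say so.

The unique pure-strategy Nash equilibrium is (W, b3).

(W, b1): Row can switch to X (1 → 4). Not NE.
(W, b2): Column can switch to b1 (9 → 10). Not NE.
(W, b3): Row gets 13, best alternative 10; Column gets 19, best alternative 17. No profitable deviation — NE.
(W, b4): Row can switch to X (10 → 20). Not NE.
(X, b1): Row can switch to Y (4 → 10). Not NE.
(X, b2): Row can switch to W (5 → 9). Not NE.
(X, b3): Row can switch to W (10 → 13). Not NE.
(The remaining 9 profiles each have a profitable deviation by the same check.)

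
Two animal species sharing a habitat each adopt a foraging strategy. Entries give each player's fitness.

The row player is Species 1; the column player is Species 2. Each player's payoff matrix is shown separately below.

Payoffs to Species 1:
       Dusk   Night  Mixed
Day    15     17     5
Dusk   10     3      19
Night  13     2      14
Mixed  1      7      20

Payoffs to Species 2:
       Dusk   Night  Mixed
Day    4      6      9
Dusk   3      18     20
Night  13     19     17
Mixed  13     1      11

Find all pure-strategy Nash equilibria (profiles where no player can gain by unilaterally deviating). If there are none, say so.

There is no pure-strategy Nash equilibrium.

(Day, Dusk): Species 2 can switch to Night (4 → 6). Not NE.
(Day, Night): Species 2 can switch to Mixed (6 → 9). Not NE.
(Day, Mixed): Species 1 can switch to Dusk (5 → 19). Not NE.
(Dusk, Dusk): Species 1 can switch to Day (10 → 15). Not NE.
(Dusk, Night): Species 1 can switch to Day (3 → 17). Not NE.
(Dusk, Mixed): Species 1 can switch to Mixed (19 → 20). Not NE.
(Night, Dusk): Species 1 can switch to Day (13 → 15). Not NE.
(Night, Night): Species 1 can switch to Day (2 → 17). Not NE.
(Night, Mixed): Species 1 can switch to Dusk (14 → 19). Not NE.
(Mixed, Dusk): Species 1 can switch to Day (1 → 15). Not NE.
(Mixed, Night): Species 1 can switch to Day (7 → 17). Not NE.
(Mixed, Mixed): Species 2 can switch to Dusk (11 → 13). Not NE.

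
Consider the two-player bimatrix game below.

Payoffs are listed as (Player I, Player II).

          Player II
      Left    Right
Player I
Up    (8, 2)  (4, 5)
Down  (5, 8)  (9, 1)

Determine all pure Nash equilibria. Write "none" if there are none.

There is no pure-strategy Nash equilibrium.

Check each profile: it is a Nash equilibrium iff no player can strictly gain by switching unilaterally.
(Up, Left): Player II can switch to Right (2 → 5). Not NE.
(Up, Right): Player I can switch to Down (4 → 9). Not NE.
(Down, Left): Player I can switch to Up (5 → 8). Not NE.
(Down, Right): Player II can switch to Left (1 → 8). Not NE.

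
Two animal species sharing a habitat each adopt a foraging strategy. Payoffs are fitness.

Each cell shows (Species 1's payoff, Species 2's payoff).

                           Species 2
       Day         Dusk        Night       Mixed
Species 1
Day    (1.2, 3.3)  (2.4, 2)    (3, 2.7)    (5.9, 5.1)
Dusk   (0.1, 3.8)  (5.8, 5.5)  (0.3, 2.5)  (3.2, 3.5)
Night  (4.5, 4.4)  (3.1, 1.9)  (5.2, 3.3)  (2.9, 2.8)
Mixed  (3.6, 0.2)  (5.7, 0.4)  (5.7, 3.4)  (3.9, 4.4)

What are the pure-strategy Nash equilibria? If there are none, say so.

Pure-strategy Nash equilibria: (Day, Mixed); (Dusk, Dusk); (Night, Day)

Species 1 against Day: payoffs 1.2, 0.1, 4.5, 3.6 → best response Night.
Species 1 against Dusk: payoffs 2.4, 5.8, 3.1, 5.7 → best response Dusk.
Species 1 against Night: payoffs 3, 0.3, 5.2, 5.7 → best response Mixed.
Species 1 against Mixed: payoffs 5.9, 3.2, 2.9, 3.9 → best response Day.
Species 2 against Day: payoffs 3.3, 2, 2.7, 5.1 → best response Mixed.
Species 2 against Dusk: payoffs 3.8, 5.5, 2.5, 3.5 → best response Dusk.
Species 2 against Night: payoffs 4.4, 1.9, 3.3, 2.8 → best response Day.
Species 2 against Mixed: payoffs 0.2, 0.4, 3.4, 4.4 → best response Mixed.
Mutual best responses: (Day, Mixed); (Dusk, Dusk); (Night, Day).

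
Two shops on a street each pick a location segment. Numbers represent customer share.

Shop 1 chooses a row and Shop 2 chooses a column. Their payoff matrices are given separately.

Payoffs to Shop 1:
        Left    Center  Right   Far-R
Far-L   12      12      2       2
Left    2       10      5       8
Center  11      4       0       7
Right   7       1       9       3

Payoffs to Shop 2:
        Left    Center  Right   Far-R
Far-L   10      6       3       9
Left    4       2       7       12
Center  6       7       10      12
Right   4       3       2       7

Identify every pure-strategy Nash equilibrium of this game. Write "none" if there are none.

(Far-L, Left): Shop 1 gets 12, best alternative 11; Shop 2 gets 10, best alternative 9. No profitable deviation — NE.
(Far-L, Center): Shop 2 can switch to Left (6 → 10). Not NE.
(Far-L, Right): Shop 1 can switch to Left (2 → 5). Not NE.
(Far-L, Far-R): Shop 1 can switch to Left (2 → 8). Not NE.
(Left, Left): Shop 1 can switch to Far-L (2 → 12). Not NE.
(Left, Center): Shop 1 can switch to Far-L (10 → 12). Not NE.
(Left, Right): Shop 1 can switch to Right (5 → 9). Not NE.
(Left, Far-R): Shop 1 gets 8, best alternative 7; Shop 2 gets 12, best alternative 7. No profitable deviation — NE.
(Center, Left): Shop 1 can switch to Far-L (11 → 12). Not NE.
(Center, Center): Shop 1 can switch to Far-L (4 → 12). Not NE.
(The remaining 6 profiles each have a profitable deviation by the same check.)

(Far-L, Left); (Left, Far-R)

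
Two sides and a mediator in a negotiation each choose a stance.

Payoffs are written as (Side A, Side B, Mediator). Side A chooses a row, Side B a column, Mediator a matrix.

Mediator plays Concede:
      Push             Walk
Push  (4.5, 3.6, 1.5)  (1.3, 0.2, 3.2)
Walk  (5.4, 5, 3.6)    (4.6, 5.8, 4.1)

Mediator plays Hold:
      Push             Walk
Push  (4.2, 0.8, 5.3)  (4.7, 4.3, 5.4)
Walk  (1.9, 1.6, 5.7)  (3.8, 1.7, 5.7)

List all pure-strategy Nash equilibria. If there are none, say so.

(Push, Push, Concede): Side A can switch to Walk (4.5 → 5.4). Not NE.
(Push, Push, Hold): Side B can switch to Walk (0.8 → 4.3). Not NE.
(Push, Walk, Concede): Side A can switch to Walk (1.3 → 4.6). Not NE.
(Push, Walk, Hold): Side A gets 4.7, best alternative 3.8; Side B gets 4.3, best alternative 0.8; Mediator gets 5.4, best alternative 3.2. No profitable deviation — NE.
(Walk, Push, Concede): Side B can switch to Walk (5 → 5.8). Not NE.
(Walk, Push, Hold): Side A can switch to Push (1.9 → 4.2). Not NE.
(Walk, Walk, Concede): Mediator can switch to Hold (4.1 → 5.7). Not NE.
(Walk, Walk, Hold): Side A can switch to Push (3.8 → 4.7). Not NE.

Pure NE: (Push, Walk, Hold)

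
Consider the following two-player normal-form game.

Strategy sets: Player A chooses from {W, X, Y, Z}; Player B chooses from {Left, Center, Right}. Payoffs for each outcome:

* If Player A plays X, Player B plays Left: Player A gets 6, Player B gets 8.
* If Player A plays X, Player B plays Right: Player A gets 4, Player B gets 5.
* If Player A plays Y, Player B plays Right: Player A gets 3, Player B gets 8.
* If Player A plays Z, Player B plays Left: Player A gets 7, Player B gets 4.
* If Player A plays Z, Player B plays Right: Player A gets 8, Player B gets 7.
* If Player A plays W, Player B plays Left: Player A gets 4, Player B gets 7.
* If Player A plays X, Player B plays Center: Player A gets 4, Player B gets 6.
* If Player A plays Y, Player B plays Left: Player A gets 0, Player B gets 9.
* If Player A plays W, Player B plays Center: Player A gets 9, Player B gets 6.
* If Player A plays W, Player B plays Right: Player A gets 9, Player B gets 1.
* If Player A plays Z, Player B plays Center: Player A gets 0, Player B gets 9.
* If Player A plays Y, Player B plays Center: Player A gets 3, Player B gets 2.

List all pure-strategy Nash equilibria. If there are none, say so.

Player A against Left: payoffs 4, 6, 0, 7 → best response Z.
Player A against Center: payoffs 9, 4, 3, 0 → best response W.
Player A against Right: payoffs 9, 4, 3, 8 → best response W.
Player B against W: payoffs 7, 6, 1 → best response Left.
Player B against X: payoffs 8, 6, 5 → best response Left.
Player B against Y: payoffs 9, 2, 8 → best response Left.
Player B against Z: payoffs 4, 9, 7 → best response Center.
No profile is a mutual best response for all players.

There is no pure-strategy Nash equilibrium.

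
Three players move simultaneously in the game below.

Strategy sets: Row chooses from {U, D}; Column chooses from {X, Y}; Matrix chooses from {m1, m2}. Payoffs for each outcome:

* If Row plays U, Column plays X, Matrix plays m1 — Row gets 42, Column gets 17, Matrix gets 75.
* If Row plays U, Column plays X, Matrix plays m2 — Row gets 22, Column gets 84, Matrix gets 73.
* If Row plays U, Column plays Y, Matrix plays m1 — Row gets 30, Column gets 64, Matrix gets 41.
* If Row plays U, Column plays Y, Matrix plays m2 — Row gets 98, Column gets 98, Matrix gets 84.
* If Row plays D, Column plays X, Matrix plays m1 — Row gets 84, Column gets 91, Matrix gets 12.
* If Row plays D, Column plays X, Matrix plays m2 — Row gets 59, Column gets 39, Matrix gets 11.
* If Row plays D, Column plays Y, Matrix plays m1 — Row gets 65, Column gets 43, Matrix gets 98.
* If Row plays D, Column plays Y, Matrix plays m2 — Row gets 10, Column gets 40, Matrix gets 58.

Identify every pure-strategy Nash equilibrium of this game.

Row against (X, m1): payoffs 42, 84 → best response D.
Row against (X, m2): payoffs 22, 59 → best response D.
Row against (Y, m1): payoffs 30, 65 → best response D.
Row against (Y, m2): payoffs 98, 10 → best response U.
Column against (U, m1): payoffs 17, 64 → best response Y.
Column against (U, m2): payoffs 84, 98 → best response Y.
Column against (D, m1): payoffs 91, 43 → best response X.
Column against (D, m2): payoffs 39, 40 → best response Y.
Matrix against (U, X): payoffs 75, 73 → best response m1.
Matrix against (U, Y): payoffs 41, 84 → best response m2.
Matrix against (D, X): payoffs 12, 11 → best response m1.
Matrix against (D, Y): payoffs 98, 58 → best response m1.
Mutual best responses: (U, Y, m2); (D, X, m1).

Pure-strategy Nash equilibria: (U, Y, m2); (D, X, m1)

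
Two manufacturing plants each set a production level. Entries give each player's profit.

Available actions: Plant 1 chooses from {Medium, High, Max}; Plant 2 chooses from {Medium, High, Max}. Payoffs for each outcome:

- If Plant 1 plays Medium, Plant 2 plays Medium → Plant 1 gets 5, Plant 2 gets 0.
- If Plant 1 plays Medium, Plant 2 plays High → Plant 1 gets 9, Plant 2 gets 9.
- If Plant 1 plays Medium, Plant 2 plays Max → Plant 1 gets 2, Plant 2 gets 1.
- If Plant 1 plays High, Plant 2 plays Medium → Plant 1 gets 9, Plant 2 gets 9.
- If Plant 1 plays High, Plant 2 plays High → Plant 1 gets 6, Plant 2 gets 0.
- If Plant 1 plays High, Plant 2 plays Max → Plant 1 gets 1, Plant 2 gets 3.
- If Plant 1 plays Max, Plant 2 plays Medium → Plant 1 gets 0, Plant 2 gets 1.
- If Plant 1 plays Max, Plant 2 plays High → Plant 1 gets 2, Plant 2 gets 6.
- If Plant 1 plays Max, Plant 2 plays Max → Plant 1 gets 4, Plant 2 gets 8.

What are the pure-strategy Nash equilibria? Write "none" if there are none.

(Medium, Medium): Plant 1 can switch to High (5 → 9). Not NE.
(Medium, High): Plant 1 gets 9, best alternative 6; Plant 2 gets 9, best alternative 1. No profitable deviation — NE.
(Medium, Max): Plant 1 can switch to Max (2 → 4). Not NE.
(High, Medium): Plant 1 gets 9, best alternative 5; Plant 2 gets 9, best alternative 3. No profitable deviation — NE.
(High, High): Plant 1 can switch to Medium (6 → 9). Not NE.
(High, Max): Plant 1 can switch to Medium (1 → 2). Not NE.
(Max, Medium): Plant 1 can switch to Medium (0 → 5). Not NE.
(Max, High): Plant 1 can switch to Medium (2 → 9). Not NE.
(Max, Max): Plant 1 gets 4, best alternative 2; Plant 2 gets 8, best alternative 6. No profitable deviation — NE.

Pure-strategy Nash equilibria: (Medium, High), (High, Medium), (Max, Max)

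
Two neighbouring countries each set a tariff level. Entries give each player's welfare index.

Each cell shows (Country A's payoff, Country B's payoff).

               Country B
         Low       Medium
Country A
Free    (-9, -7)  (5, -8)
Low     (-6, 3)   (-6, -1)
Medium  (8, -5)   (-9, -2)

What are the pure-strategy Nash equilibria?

(Free, Low): Country A can switch to Low (-9 → -6). Not NE.
(Free, Medium): Country B can switch to Low (-8 → -7). Not NE.
(Low, Low): Country A can switch to Medium (-6 → 8). Not NE.
(Low, Medium): Country A can switch to Free (-6 → 5). Not NE.
(Medium, Low): Country B can switch to Medium (-5 → -2). Not NE.
(Medium, Medium): Country A can switch to Free (-9 → 5). Not NE.

There is no pure-strategy Nash equilibrium.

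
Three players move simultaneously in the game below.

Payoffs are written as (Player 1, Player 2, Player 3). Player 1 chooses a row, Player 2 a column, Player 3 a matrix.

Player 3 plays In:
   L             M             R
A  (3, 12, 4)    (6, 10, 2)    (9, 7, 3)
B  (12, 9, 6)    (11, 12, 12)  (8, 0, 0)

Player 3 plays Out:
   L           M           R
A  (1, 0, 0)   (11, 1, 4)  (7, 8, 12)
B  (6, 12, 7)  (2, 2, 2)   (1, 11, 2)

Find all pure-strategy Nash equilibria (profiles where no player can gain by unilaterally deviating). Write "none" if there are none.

(A, L, In): Player 1 can switch to B (3 → 12). Not NE.
(A, L, Out): Player 1 can switch to B (1 → 6). Not NE.
(A, M, In): Player 1 can switch to B (6 → 11). Not NE.
(A, M, Out): Player 2 can switch to R (1 → 8). Not NE.
(A, R, In): Player 2 can switch to L (7 → 12). Not NE.
(A, R, Out): Player 1 gets 7, best alternative 1; Player 2 gets 8, best alternative 1; Player 3 gets 12, best alternative 3. No profitable deviation — NE.
(B, L, In): Player 2 can switch to M (9 → 12). Not NE.
(B, L, Out): Player 1 gets 6, best alternative 1; Player 2 gets 12, best alternative 11; Player 3 gets 7, best alternative 6. No profitable deviation — NE.
(B, M, In): Player 1 gets 11, best alternative 6; Player 2 gets 12, best alternative 9; Player 3 gets 12, best alternative 2. No profitable deviation — NE.
(B, M, Out): Player 1 can switch to A (2 → 11). Not NE.
(B, R, In): Player 1 can switch to A (8 → 9). Not NE.
(B, R, Out): Player 1 can switch to A (1 → 7). Not NE.

Pure-strategy Nash equilibria: (A, R, Out), (B, L, Out), (B, M, In)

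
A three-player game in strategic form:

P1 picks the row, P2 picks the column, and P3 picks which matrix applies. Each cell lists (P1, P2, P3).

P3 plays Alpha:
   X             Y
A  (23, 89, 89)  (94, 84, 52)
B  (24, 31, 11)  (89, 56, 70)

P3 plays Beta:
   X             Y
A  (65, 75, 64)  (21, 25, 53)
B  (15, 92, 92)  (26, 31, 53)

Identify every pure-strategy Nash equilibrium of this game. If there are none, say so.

For each player, find the best response to each opponent profile; mutual best responses are the pure NE.
P1 against (X, Alpha): payoffs 23, 24 → best response B.
P1 against (X, Beta): payoffs 65, 15 → best response A.
P1 against (Y, Alpha): payoffs 94, 89 → best response A.
P1 against (Y, Beta): payoffs 21, 26 → best response B.
P2 against (A, Alpha): payoffs 89, 84 → best response X.
P2 against (A, Beta): payoffs 75, 25 → best response X.
P2 against (B, Alpha): payoffs 31, 56 → best response Y.
P2 against (B, Beta): payoffs 92, 31 → best response X.
P3 against (A, X): payoffs 89, 64 → best response Alpha.
P3 against (A, Y): payoffs 52, 53 → best response Beta.
P3 against (B, X): payoffs 11, 92 → best response Beta.
P3 against (B, Y): payoffs 70, 53 → best response Alpha.
No profile is a mutual best response for all players.

There is no pure-strategy Nash equilibrium.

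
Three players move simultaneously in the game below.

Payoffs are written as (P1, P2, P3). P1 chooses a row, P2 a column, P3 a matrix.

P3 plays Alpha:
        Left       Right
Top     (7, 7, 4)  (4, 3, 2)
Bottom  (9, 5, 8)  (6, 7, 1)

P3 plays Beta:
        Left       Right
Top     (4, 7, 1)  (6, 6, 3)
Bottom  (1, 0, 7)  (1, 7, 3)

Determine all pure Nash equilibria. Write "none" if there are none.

There is no pure-strategy Nash equilibrium.

For each player, find the best response to each opponent profile; mutual best responses are the pure NE.
P1 against (Left, Alpha): payoffs 7, 9 → best response Bottom.
P1 against (Left, Beta): payoffs 4, 1 → best response Top.
P1 against (Right, Alpha): payoffs 4, 6 → best response Bottom.
P1 against (Right, Beta): payoffs 6, 1 → best response Top.
P2 against (Top, Alpha): payoffs 7, 3 → best response Left.
P2 against (Top, Beta): payoffs 7, 6 → best response Left.
P2 against (Bottom, Alpha): payoffs 5, 7 → best response Right.
P2 against (Bottom, Beta): payoffs 0, 7 → best response Right.
P3 against (Top, Left): payoffs 4, 1 → best response Alpha.
P3 against (Top, Right): payoffs 2, 3 → best response Beta.
P3 against (Bottom, Left): payoffs 8, 7 → best response Alpha.
P3 against (Bottom, Right): payoffs 1, 3 → best response Beta.
No profile is a mutual best response for all players.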